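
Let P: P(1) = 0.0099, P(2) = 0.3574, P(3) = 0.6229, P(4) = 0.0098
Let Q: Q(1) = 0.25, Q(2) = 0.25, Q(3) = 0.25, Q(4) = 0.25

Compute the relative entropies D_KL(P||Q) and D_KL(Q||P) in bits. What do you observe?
D_KL(P||Q) = 0.9128 bits, D_KL(Q||P) = 1.8747 bits. The two directions give different values (D_KL(Q||P) exceeds D_KL(P||Q) by 0.9619 bits): KL divergence is asymmetric.

D_KL(P||Q) = Σ P(x) log₂(P(x)/Q(x))

Computing term by term:
  P(1)·log₂(P(1)/Q(1)) = 0.0099·log₂(0.0099/0.25) = -0.04612
  P(2)·log₂(P(2)/Q(2)) = 0.3574·log₂(0.3574/0.25) = 0.18428
  P(3)·log₂(P(3)/Q(3)) = 0.6229·log₂(0.6229/0.25) = 0.82040
  P(4)·log₂(P(4)/Q(4)) = 0.0098·log₂(0.0098/0.25) = -0.04580

D_KL(P||Q) = -0.04612 + 0.18428 + 0.82040 - 0.04580 = 0.91276 ≈ 0.9128 bits

D_KL(Q||P) = Σ Q(x) log₂(Q(x)/P(x))

Computing term by term:
  Q(1)·log₂(Q(1)/P(1)) = 0.25·log₂(0.25/0.0099) = 1.16459
  Q(2)·log₂(Q(2)/P(2)) = 0.25·log₂(0.25/0.3574) = -0.12890
  Q(3)·log₂(Q(3)/P(3)) = 0.25·log₂(0.25/0.6229) = -0.32927
  Q(4)·log₂(Q(4)/P(4)) = 0.25·log₂(0.25/0.0098) = 1.16825

D_KL(Q||P) = 1.16459 - 0.12890 - 0.32927 + 1.16825 = 1.87467 ≈ 1.8747 bits

These are NOT equal (difference: 0.9619 bits). KL divergence is asymmetric: D_KL(P||Q) ≠ D_KL(Q||P) in general.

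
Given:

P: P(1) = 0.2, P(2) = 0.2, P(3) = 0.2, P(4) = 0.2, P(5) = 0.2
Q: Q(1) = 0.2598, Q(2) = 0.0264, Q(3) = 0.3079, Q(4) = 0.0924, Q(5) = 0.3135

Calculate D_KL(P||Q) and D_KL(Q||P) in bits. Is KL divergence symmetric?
D_KL(P||Q) = 0.4774 bits, D_KL(Q||P) = 0.3129 bits. No, KL divergence is not symmetric.

D_KL(P||Q) = Σ P(x) log₂(P(x)/Q(x))

Computing term by term:
  P(1)·log₂(P(1)/Q(1)) = 0.2·log₂(0.2/0.2598) = -0.07548
  P(2)·log₂(P(2)/Q(2)) = 0.2·log₂(0.2/0.0264) = 0.58428
  P(3)·log₂(P(3)/Q(3)) = 0.2·log₂(0.2/0.3079) = -0.12449
  P(4)·log₂(P(4)/Q(4)) = 0.2·log₂(0.2/0.0924) = 0.22281
  P(5)·log₂(P(5)/Q(5)) = 0.2·log₂(0.2/0.3135) = -0.12969

D_KL(P||Q) = -0.07548 + 0.58428 - 0.12449 + 0.22281 - 0.12969 = 0.47743 ≈ 0.4774 bits

D_KL(Q||P) = Σ Q(x) log₂(Q(x)/P(x))

Computing term by term:
  Q(1)·log₂(Q(1)/P(1)) = 0.2598·log₂(0.2598/0.2) = 0.09805
  Q(2)·log₂(Q(2)/P(2)) = 0.0264·log₂(0.0264/0.2) = -0.07712
  Q(3)·log₂(Q(3)/P(3)) = 0.3079·log₂(0.3079/0.2) = 0.19166
  Q(4)·log₂(Q(4)/P(4)) = 0.0924·log₂(0.0924/0.2) = -0.10294
  Q(5)·log₂(Q(5)/P(5)) = 0.3135·log₂(0.3135/0.2) = 0.20329

D_KL(Q||P) = 0.09805 - 0.07712 + 0.19166 - 0.10294 + 0.20329 = 0.31294 ≈ 0.3129 bits

These are NOT equal (difference: 0.1645 bits). KL divergence is asymmetric: D_KL(P||Q) ≠ D_KL(Q||P) in general.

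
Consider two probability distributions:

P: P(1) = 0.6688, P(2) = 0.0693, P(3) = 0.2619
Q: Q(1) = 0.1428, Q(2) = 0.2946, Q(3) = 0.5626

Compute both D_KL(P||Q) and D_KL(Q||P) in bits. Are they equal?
D_KL(P||Q) = 1.0562 bits, D_KL(Q||P) = 0.9176 bits. No, they are not equal.

D_KL(P||Q) = Σ P(x) log₂(P(x)/Q(x))

Computing term by term:
  P(1)·log₂(P(1)/Q(1)) = 0.6688·log₂(0.6688/0.1428) = 1.48980
  P(2)·log₂(P(2)/Q(2)) = 0.0693·log₂(0.0693/0.2946) = -0.14469
  P(3)·log₂(P(3)/Q(3)) = 0.2619·log₂(0.2619/0.5626) = -0.28890

D_KL(P||Q) = 1.48980 - 0.14469 - 0.28890 = 1.05621 ≈ 1.0562 bits

D_KL(Q||P) = Σ Q(x) log₂(Q(x)/P(x))

Computing term by term:
  Q(1)·log₂(Q(1)/P(1)) = 0.1428·log₂(0.1428/0.6688) = -0.31810
  Q(2)·log₂(Q(2)/P(2)) = 0.2946·log₂(0.2946/0.0693) = 0.61507
  Q(3)·log₂(Q(3)/P(3)) = 0.5626·log₂(0.5626/0.2619) = 0.62060

D_KL(Q||P) = -0.31810 + 0.61507 + 0.62060 = 0.91757 ≈ 0.9176 bits

These are NOT equal (difference: 0.1386 bits). KL divergence is asymmetric: D_KL(P||Q) ≠ D_KL(Q||P) in general.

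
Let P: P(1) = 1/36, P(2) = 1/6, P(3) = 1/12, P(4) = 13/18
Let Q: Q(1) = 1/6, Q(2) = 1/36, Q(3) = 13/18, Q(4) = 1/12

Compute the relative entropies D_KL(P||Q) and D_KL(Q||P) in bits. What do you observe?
D_KL(P||Q) = 2.3495 bits, D_KL(Q||P) = 2.3495 bits. The two directions give the same value here, because Q is a self-inverse relabeling of P; in general KL divergence is asymmetric.

D_KL(P||Q) = Σ P(x) log₂(P(x)/Q(x))

Computing term by term:
  P(1)·log₂(P(1)/Q(1)) = (1/36)·log₂((1/36)/(1/6)) = -0.07180
  P(2)·log₂(P(2)/Q(2)) = (1/6)·log₂((1/6)/(1/36)) = 0.43083
  P(3)·log₂(P(3)/Q(3)) = (1/12)·log₂((1/12)/(13/18)) = -0.25962
  P(4)·log₂(P(4)/Q(4)) = (13/18)·log₂((13/18)/(1/12)) = 2.25007

D_KL(P||Q) = -0.07180 + 0.43083 - 0.25962 + 2.25007 = 2.34948 ≈ 2.3495 bits

D_KL(Q||P) = Σ Q(x) log₂(Q(x)/P(x))

Computing term by term:
  Q(1)·log₂(Q(1)/P(1)) = (1/6)·log₂((1/6)/(1/36)) = 0.43083
  Q(2)·log₂(Q(2)/P(2)) = (1/36)·log₂((1/36)/(1/6)) = -0.07180
  Q(3)·log₂(Q(3)/P(3)) = (13/18)·log₂((13/18)/(1/12)) = 2.25007
  Q(4)·log₂(Q(4)/P(4)) = (1/12)·log₂((1/12)/(13/18)) = -0.25962

D_KL(Q||P) = 0.43083 - 0.07180 + 2.25007 - 0.25962 = 2.34948 ≈ 2.3495 bits

These ARE equal here. Q is P with outcomes relabeled (Q(1) = P(2), Q(2) = P(1), Q(3) = P(4), Q(4) = P(3)) by a relabeling that is its own inverse, so the two sums contain exactly the same terms in a different order. This is a special case — KL divergence is not symmetric in general: D_KL(P||Q) ≠ D_KL(Q||P) for most P, Q.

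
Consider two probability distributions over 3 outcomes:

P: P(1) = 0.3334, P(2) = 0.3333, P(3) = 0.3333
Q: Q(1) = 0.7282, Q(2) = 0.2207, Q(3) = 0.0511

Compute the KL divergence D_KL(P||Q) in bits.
0.7242 bits

D_KL(P||Q) = Σ P(x) log₂(P(x)/Q(x))

Computing term by term:
  P(1)·log₂(P(1)/Q(1)) = 0.3334·log₂(0.3334/0.7282) = -0.37577
  P(2)·log₂(P(2)/Q(2)) = 0.3333·log₂(0.3333/0.2207) = 0.19823
  P(3)·log₂(P(3)/Q(3)) = 0.3333·log₂(0.3333/0.0511) = 0.90172

D_KL(P||Q) = -0.37577 + 0.19823 + 0.90172 = 0.72418 ≈ 0.7242 bits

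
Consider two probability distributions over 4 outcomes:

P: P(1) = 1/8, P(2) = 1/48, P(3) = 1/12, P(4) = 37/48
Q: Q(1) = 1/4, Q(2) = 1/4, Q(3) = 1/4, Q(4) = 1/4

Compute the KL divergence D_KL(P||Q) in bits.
0.9204 bits

D_KL(P||Q) = Σ P(x) log₂(P(x)/Q(x))

Computing term by term:
  P(1)·log₂(P(1)/Q(1)) = (1/8)·log₂((1/8)/(1/4)) = -0.12500
  P(2)·log₂(P(2)/Q(2)) = (1/48)·log₂((1/48)/(1/4)) = -0.07469
  P(3)·log₂(P(3)/Q(3)) = (1/12)·log₂((1/12)/(1/4)) = -0.13208
  P(4)·log₂(P(4)/Q(4)) = (37/48)·log₂((37/48)/(1/4)) = 1.25221

D_KL(P||Q) = -0.12500 - 0.07469 - 0.13208 + 1.25221 = 0.92044 ≈ 0.9204 bits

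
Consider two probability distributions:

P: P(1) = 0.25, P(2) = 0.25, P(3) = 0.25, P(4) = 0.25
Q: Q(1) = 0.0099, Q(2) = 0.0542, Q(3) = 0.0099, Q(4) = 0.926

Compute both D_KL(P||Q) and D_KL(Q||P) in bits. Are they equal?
D_KL(P||Q) = 2.4083 bits, D_KL(Q||P) = 1.5375 bits. No, they are not equal.

D_KL(P||Q) = Σ P(x) log₂(P(x)/Q(x))

Computing term by term:
  P(1)·log₂(P(1)/Q(1)) = 0.25·log₂(0.25/0.0099) = 1.16459
  P(2)·log₂(P(2)/Q(2)) = 0.25·log₂(0.25/0.0542) = 0.55139
  P(3)·log₂(P(3)/Q(3)) = 0.25·log₂(0.25/0.0099) = 1.16459
  P(4)·log₂(P(4)/Q(4)) = 0.25·log₂(0.25/0.926) = -0.47227

D_KL(P||Q) = 1.16459 + 0.55139 + 1.16459 - 0.47227 = 2.40830 ≈ 2.4083 bits

D_KL(Q||P) = Σ Q(x) log₂(Q(x)/P(x))

Computing term by term:
  Q(1)·log₂(Q(1)/P(1)) = 0.0099·log₂(0.0099/0.25) = -0.04612
  Q(2)·log₂(Q(2)/P(2)) = 0.0542·log₂(0.0542/0.25) = -0.11954
  Q(3)·log₂(Q(3)/P(3)) = 0.0099·log₂(0.0099/0.25) = -0.04612
  Q(4)·log₂(Q(4)/P(4)) = 0.926·log₂(0.926/0.25) = 1.74929

D_KL(Q||P) = -0.04612 - 0.11954 - 0.04612 + 1.74929 = 1.53751 ≈ 1.5375 bits

These are NOT equal (difference: 0.8708 bits). KL divergence is asymmetric: D_KL(P||Q) ≠ D_KL(Q||P) in general.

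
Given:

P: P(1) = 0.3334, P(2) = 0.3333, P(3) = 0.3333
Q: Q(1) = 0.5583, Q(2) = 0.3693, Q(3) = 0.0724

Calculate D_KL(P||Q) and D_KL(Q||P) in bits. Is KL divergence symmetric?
D_KL(P||Q) = 0.4369 bits, D_KL(Q||P) = 0.3104 bits. No, KL divergence is not symmetric.

D_KL(P||Q) = Σ P(x) log₂(P(x)/Q(x))

Computing term by term:
  P(1)·log₂(P(1)/Q(1)) = 0.3334·log₂(0.3334/0.5583) = -0.24798
  P(2)·log₂(P(2)/Q(2)) = 0.3333·log₂(0.3333/0.3693) = -0.04932
  P(3)·log₂(P(3)/Q(3)) = 0.3333·log₂(0.3333/0.0724) = 0.73418

D_KL(P||Q) = -0.24798 - 0.04932 + 0.73418 = 0.43688 ≈ 0.4369 bits

D_KL(Q||P) = Σ Q(x) log₂(Q(x)/P(x))

Computing term by term:
  Q(1)·log₂(Q(1)/P(1)) = 0.5583·log₂(0.5583/0.3334) = 0.41526
  Q(2)·log₂(Q(2)/P(2)) = 0.3693·log₂(0.3693/0.3333) = 0.05465
  Q(3)·log₂(Q(3)/P(3)) = 0.0724·log₂(0.0724/0.3333) = -0.15948

D_KL(Q||P) = 0.41526 + 0.05465 - 0.15948 = 0.31043 ≈ 0.3104 bits

These are NOT equal (difference: 0.1265 bits). KL divergence is asymmetric: D_KL(P||Q) ≠ D_KL(Q||P) in general.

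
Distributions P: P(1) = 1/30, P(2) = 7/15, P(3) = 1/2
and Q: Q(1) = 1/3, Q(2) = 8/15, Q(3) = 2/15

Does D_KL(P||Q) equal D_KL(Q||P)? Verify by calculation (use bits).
D_KL(P||Q) = 0.7528 bits, D_KL(Q||P) = 0.9558 bits. No — D_KL(P||Q) ≠ D_KL(Q||P) for this pair.

D_KL(P||Q) = Σ P(x) log₂(P(x)/Q(x))

Computing term by term:
  P(1)·log₂(P(1)/Q(1)) = (1/30)·log₂((1/30)/(1/3)) = -0.11073
  P(2)·log₂(P(2)/Q(2)) = (7/15)·log₂((7/15)/(8/15)) = -0.08990
  P(3)·log₂(P(3)/Q(3)) = (1/2)·log₂((1/2)/(2/15)) = 0.95345

D_KL(P||Q) = -0.11073 - 0.08990 + 0.95345 = 0.75282 ≈ 0.7528 bits

D_KL(Q||P) = Σ Q(x) log₂(Q(x)/P(x))

Computing term by term:
  Q(1)·log₂(Q(1)/P(1)) = (1/3)·log₂((1/3)/(1/30)) = 1.10731
  Q(2)·log₂(Q(2)/P(2)) = (8/15)·log₂((8/15)/(7/15)) = 0.10274
  Q(3)·log₂(Q(3)/P(3)) = (2/15)·log₂((2/15)/(1/2)) = -0.25425

D_KL(Q||P) = 1.10731 + 0.10274 - 0.25425 = 0.95580 ≈ 0.9558 bits

These are NOT equal (difference: 0.2030 bits). KL divergence is asymmetric: D_KL(P||Q) ≠ D_KL(Q||P) in general.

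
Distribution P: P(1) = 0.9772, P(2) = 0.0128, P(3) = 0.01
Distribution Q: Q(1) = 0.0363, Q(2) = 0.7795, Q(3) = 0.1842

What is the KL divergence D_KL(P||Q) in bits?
4.5244 bits

D_KL(P||Q) = Σ P(x) log₂(P(x)/Q(x))

Computing term by term:
  P(1)·log₂(P(1)/Q(1)) = 0.9772·log₂(0.9772/0.0363) = 4.64230
  P(2)·log₂(P(2)/Q(2)) = 0.0128·log₂(0.0128/0.7795) = -0.07588
  P(3)·log₂(P(3)/Q(3)) = 0.01·log₂(0.01/0.1842) = -0.04203

D_KL(P||Q) = 4.64230 - 0.07588 - 0.04203 = 4.52439 ≈ 4.5244 bits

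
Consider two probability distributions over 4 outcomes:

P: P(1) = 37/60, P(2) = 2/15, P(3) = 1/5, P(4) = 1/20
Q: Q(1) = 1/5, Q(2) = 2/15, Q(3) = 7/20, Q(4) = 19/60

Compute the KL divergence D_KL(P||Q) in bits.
0.7072 bits

D_KL(P||Q) = Σ P(x) log₂(P(x)/Q(x))

Computing term by term:
  P(1)·log₂(P(1)/Q(1)) = (37/60)·log₂((37/60)/(1/5)) = 1.00177
  P(2)·log₂(P(2)/Q(2)) = (2/15)·log₂((2/15)/(2/15)) = 0.00000
  P(3)·log₂(P(3)/Q(3)) = (1/5)·log₂((1/5)/(7/20)) = -0.16147
  P(4)·log₂(P(4)/Q(4)) = (1/20)·log₂((1/20)/(19/60)) = -0.13315

D_KL(P||Q) = 1.00177 + 0.00000 - 0.16147 - 0.13315 = 0.70715 ≈ 0.7072 bits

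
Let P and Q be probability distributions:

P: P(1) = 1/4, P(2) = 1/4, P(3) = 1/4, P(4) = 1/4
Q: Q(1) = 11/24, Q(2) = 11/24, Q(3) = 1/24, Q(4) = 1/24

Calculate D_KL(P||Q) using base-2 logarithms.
0.8552 bits

D_KL(P||Q) = Σ P(x) log₂(P(x)/Q(x))

Computing term by term:
  P(1)·log₂(P(1)/Q(1)) = (1/4)·log₂((1/4)/(11/24)) = -0.21862
  P(2)·log₂(P(2)/Q(2)) = (1/4)·log₂((1/4)/(11/24)) = -0.21862
  P(3)·log₂(P(3)/Q(3)) = (1/4)·log₂((1/4)/(1/24)) = 0.64624
  P(4)·log₂(P(4)/Q(4)) = (1/4)·log₂((1/4)/(1/24)) = 0.64624

D_KL(P||Q) = -0.21862 - 0.21862 + 0.64624 + 0.64624 = 0.85524 ≈ 0.8552 bits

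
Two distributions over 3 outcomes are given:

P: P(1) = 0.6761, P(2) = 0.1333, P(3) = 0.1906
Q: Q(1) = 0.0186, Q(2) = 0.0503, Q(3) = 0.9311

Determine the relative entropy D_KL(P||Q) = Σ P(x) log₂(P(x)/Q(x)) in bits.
3.2561 bits

D_KL(P||Q) = Σ P(x) log₂(P(x)/Q(x))

Computing term by term:
  P(1)·log₂(P(1)/Q(1)) = 0.6761·log₂(0.6761/0.0186) = 3.50481
  P(2)·log₂(P(2)/Q(2)) = 0.1333·log₂(0.1333/0.0503) = 0.18743
  P(3)·log₂(P(3)/Q(3)) = 0.1906·log₂(0.1906/0.9311) = -0.43617

D_KL(P||Q) = 3.50481 + 0.18743 - 0.43617 = 3.25607 ≈ 3.2561 bits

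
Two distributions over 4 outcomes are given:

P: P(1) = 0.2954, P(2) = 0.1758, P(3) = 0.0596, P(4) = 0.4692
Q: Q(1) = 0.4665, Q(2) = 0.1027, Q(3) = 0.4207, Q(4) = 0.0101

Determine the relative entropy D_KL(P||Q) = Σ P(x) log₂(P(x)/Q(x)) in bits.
2.3719 bits

D_KL(P||Q) = Σ P(x) log₂(P(x)/Q(x))

Computing term by term:
  P(1)·log₂(P(1)/Q(1)) = 0.2954·log₂(0.2954/0.4665) = -0.19473
  P(2)·log₂(P(2)/Q(2)) = 0.1758·log₂(0.1758/0.1027) = 0.13633
  P(3)·log₂(P(3)/Q(3)) = 0.0596·log₂(0.0596/0.4207) = -0.16804
  P(4)·log₂(P(4)/Q(4)) = 0.4692·log₂(0.4692/0.0101) = 2.59832

D_KL(P||Q) = -0.19473 + 0.13633 - 0.16804 + 2.59832 = 2.37188 ≈ 2.3719 bits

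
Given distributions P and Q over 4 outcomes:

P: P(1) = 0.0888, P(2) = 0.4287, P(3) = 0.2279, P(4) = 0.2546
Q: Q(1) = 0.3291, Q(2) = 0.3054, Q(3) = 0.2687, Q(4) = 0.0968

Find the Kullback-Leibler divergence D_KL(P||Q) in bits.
0.3430 bits

D_KL(P||Q) = Σ P(x) log₂(P(x)/Q(x))

Computing term by term:
  P(1)·log₂(P(1)/Q(1)) = 0.0888·log₂(0.0888/0.3291) = -0.16782
  P(2)·log₂(P(2)/Q(2)) = 0.4287·log₂(0.4287/0.3054) = 0.20975
  P(3)·log₂(P(3)/Q(3)) = 0.2279·log₂(0.2279/0.2687) = -0.05415
  P(4)·log₂(P(4)/Q(4)) = 0.2546·log₂(0.2546/0.0968) = 0.35521

D_KL(P||Q) = -0.16782 + 0.20975 - 0.05415 + 0.35521 = 0.34299 ≈ 0.3430 bits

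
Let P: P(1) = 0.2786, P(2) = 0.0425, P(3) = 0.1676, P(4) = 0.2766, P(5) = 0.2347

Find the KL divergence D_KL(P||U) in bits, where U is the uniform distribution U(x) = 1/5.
0.1791 bits

U(i) = 1/5 for all i

D_KL(P||U) = Σ P(x) log₂(P(x) / (1/5))
           = Σ P(x) log₂(P(x)) + log₂(5)
           = log₂(5) - H(P)

H(P) = -Σ P(x) log₂(P(x)):
  -P(1)·log₂(P(1)) = -(0.2786)·log₂(0.2786) = 0.51366
  -P(2)·log₂(P(2)) = -(0.0425)·log₂(0.0425) = 0.19365
  -P(3)·log₂(P(3)) = -(0.1676)·log₂(0.1676) = 0.43189
  -P(4)·log₂(P(4)) = -(0.2766)·log₂(0.2766) = 0.51285
  -P(5)·log₂(P(5)) = -(0.2347)·log₂(0.2347) = 0.49078
H(P) = 0.51366 + 0.19365 + 0.43189 + 0.51285 + 0.49078 = 2.14283 bits

log₂(5) = 2.32193 bits

D_KL(P||U) = 2.32193 - 2.14283 = 0.17910 ≈ 0.1791 bits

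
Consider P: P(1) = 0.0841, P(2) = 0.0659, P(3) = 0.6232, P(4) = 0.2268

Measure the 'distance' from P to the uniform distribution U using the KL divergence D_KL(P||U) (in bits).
0.5304 bits

U(i) = 1/4 for all i

D_KL(P||U) = Σ P(x) log₂(P(x) / (1/4))
           = Σ P(x) log₂(P(x)) + log₂(4)
           = log₂(4) - H(P)

H(P) = -Σ P(x) log₂(P(x)):
  -P(1)·log₂(P(1)) = -(0.0841)·log₂(0.0841) = 0.30038
  -P(2)·log₂(P(2)) = -(0.0659)·log₂(0.0659) = 0.25856
  -P(3)·log₂(P(3)) = -(0.6232)·log₂(0.6232) = 0.42517
  -P(4)·log₂(P(4)) = -(0.2268)·log₂(0.2268) = 0.48547
H(P) = 0.30038 + 0.25856 + 0.42517 + 0.48547 = 1.46958 bits

log₂(4) = 2.00000 bits

D_KL(P||U) = 2.00000 - 1.46958 = 0.53042 ≈ 0.5304 bits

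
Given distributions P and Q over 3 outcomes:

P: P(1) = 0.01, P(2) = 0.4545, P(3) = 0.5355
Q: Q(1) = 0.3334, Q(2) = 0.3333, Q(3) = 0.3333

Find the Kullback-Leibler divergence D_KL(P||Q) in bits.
0.5191 bits

D_KL(P||Q) = Σ P(x) log₂(P(x)/Q(x))

Computing term by term:
  P(1)·log₂(P(1)/Q(1)) = 0.01·log₂(0.01/0.3334) = -0.05059
  P(2)·log₂(P(2)/Q(2)) = 0.4545·log₂(0.4545/0.3333) = 0.20337
  P(3)·log₂(P(3)/Q(3)) = 0.5355·log₂(0.5355/0.3333) = 0.36632

D_KL(P||Q) = -0.05059 + 0.20337 + 0.36632 = 0.51910 ≈ 0.5191 bits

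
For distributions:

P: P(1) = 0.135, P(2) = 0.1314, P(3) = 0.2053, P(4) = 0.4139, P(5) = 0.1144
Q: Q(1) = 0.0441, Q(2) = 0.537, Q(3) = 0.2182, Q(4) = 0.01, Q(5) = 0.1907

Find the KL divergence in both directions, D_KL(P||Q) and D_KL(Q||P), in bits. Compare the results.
D_KL(P||Q) = 2.0718 bits, D_KL(Q||P) = 1.1255 bits. D_KL(P||Q) is larger than D_KL(Q||P) by 0.9463 bits; the two directions differ.

D_KL(P||Q) = Σ P(x) log₂(P(x)/Q(x))

Computing term by term:
  P(1)·log₂(P(1)/Q(1)) = 0.135·log₂(0.135/0.0441) = 0.21790
  P(2)·log₂(P(2)/Q(2)) = 0.1314·log₂(0.1314/0.537) = -0.26687
  P(3)·log₂(P(3)/Q(3)) = 0.2053·log₂(0.2053/0.2182) = -0.01805
  P(4)·log₂(P(4)/Q(4)) = 0.4139·log₂(0.4139/0.01) = 2.22314
  P(5)·log₂(P(5)/Q(5)) = 0.1144·log₂(0.1144/0.1907) = -0.08434

D_KL(P||Q) = 0.21790 - 0.26687 - 0.01805 + 2.22314 - 0.08434 = 2.07178 ≈ 2.0718 bits

D_KL(Q||P) = Σ Q(x) log₂(Q(x)/P(x))

Computing term by term:
  Q(1)·log₂(Q(1)/P(1)) = 0.0441·log₂(0.0441/0.135) = -0.07118
  Q(2)·log₂(Q(2)/P(2)) = 0.537·log₂(0.537/0.1314) = 1.09062
  Q(3)·log₂(Q(3)/P(3)) = 0.2182·log₂(0.2182/0.2053) = 0.01918
  Q(4)·log₂(Q(4)/P(4)) = 0.01·log₂(0.01/0.4139) = -0.05371
  Q(5)·log₂(Q(5)/P(5)) = 0.1907·log₂(0.1907/0.1144) = 0.14059

D_KL(Q||P) = -0.07118 + 1.09062 + 0.01918 - 0.05371 + 0.14059 = 1.12550 ≈ 1.1255 bits

These are NOT equal (difference: 0.9463 bits). KL divergence is asymmetric: D_KL(P||Q) ≠ D_KL(Q||P) in general.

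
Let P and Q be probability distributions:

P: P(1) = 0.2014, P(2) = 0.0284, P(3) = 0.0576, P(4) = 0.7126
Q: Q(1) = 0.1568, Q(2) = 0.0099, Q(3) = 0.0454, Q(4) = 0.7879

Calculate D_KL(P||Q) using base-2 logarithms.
0.0324 bits

D_KL(P||Q) = Σ P(x) log₂(P(x)/Q(x))

Computing term by term:
  P(1)·log₂(P(1)/Q(1)) = 0.2014·log₂(0.2014/0.1568) = 0.07273
  P(2)·log₂(P(2)/Q(2)) = 0.0284·log₂(0.0284/0.0099) = 0.04318
  P(3)·log₂(P(3)/Q(3)) = 0.0576·log₂(0.0576/0.0454) = 0.01978
  P(4)·log₂(P(4)/Q(4)) = 0.7126·log₂(0.7126/0.7879) = -0.10327

D_KL(P||Q) = 0.07273 + 0.04318 + 0.01978 - 0.10327 = 0.03242 ≈ 0.0324 bits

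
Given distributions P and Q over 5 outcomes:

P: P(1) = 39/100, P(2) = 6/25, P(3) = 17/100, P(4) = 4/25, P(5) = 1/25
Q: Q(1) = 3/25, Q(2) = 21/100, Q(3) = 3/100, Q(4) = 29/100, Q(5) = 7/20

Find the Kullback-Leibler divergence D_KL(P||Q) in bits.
0.8724 bits

D_KL(P||Q) = Σ P(x) log₂(P(x)/Q(x))

Computing term by term:
  P(1)·log₂(P(1)/Q(1)) = (39/100)·log₂((39/100)/(3/25)) = 0.66317
  P(2)·log₂(P(2)/Q(2)) = (6/25)·log₂((6/25)/(21/100)) = 0.04623
  P(3)·log₂(P(3)/Q(3)) = (17/100)·log₂((17/100)/(3/100)) = 0.42543
  P(4)·log₂(P(4)/Q(4)) = (4/25)·log₂((4/25)/(29/100)) = -0.13728
  P(5)·log₂(P(5)/Q(5)) = (1/25)·log₂((1/25)/(7/20)) = -0.12517

D_KL(P||Q) = 0.66317 + 0.04623 + 0.42543 - 0.13728 - 0.12517 = 0.87238 ≈ 0.8724 bits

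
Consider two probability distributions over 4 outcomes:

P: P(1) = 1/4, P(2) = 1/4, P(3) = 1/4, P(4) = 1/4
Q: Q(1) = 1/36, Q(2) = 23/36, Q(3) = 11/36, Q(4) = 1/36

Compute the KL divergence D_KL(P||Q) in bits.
1.1742 bits

D_KL(P||Q) = Σ P(x) log₂(P(x)/Q(x))

Computing term by term:
  P(1)·log₂(P(1)/Q(1)) = (1/4)·log₂((1/4)/(1/36)) = 0.79248
  P(2)·log₂(P(2)/Q(2)) = (1/4)·log₂((1/4)/(23/36)) = -0.33841
  P(3)·log₂(P(3)/Q(3)) = (1/4)·log₂((1/4)/(11/36)) = -0.07238
  P(4)·log₂(P(4)/Q(4)) = (1/4)·log₂((1/4)/(1/36)) = 0.79248

D_KL(P||Q) = 0.79248 - 0.33841 - 0.07238 + 0.79248 = 1.17417 ≈ 1.1742 bits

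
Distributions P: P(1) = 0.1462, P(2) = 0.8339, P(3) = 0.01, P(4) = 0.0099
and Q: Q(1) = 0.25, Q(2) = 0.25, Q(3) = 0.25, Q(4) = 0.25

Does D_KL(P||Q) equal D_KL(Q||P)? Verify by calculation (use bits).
D_KL(P||Q) = 1.2436 bits, D_KL(Q||P) = 2.0846 bits. No — D_KL(P||Q) ≠ D_KL(Q||P) for this pair.

D_KL(P||Q) = Σ P(x) log₂(P(x)/Q(x))

Computing term by term:
  P(1)·log₂(P(1)/Q(1)) = 0.1462·log₂(0.1462/0.25) = -0.11316
  P(2)·log₂(P(2)/Q(2)) = 0.8339·log₂(0.8339/0.25) = 1.44927
  P(3)·log₂(P(3)/Q(3)) = 0.01·log₂(0.01/0.25) = -0.04644
  P(4)·log₂(P(4)/Q(4)) = 0.0099·log₂(0.0099/0.25) = -0.04612

D_KL(P||Q) = -0.11316 + 1.44927 - 0.04644 - 0.04612 = 1.24355 ≈ 1.2436 bits

D_KL(Q||P) = Σ Q(x) log₂(Q(x)/P(x))

Computing term by term:
  Q(1)·log₂(Q(1)/P(1)) = 0.25·log₂(0.25/0.1462) = 0.19350
  Q(2)·log₂(Q(2)/P(2)) = 0.25·log₂(0.25/0.8339) = -0.43449
  Q(3)·log₂(Q(3)/P(3)) = 0.25·log₂(0.25/0.01) = 1.16096
  Q(4)·log₂(Q(4)/P(4)) = 0.25·log₂(0.25/0.0099) = 1.16459

D_KL(Q||P) = 0.19350 - 0.43449 + 1.16096 + 1.16459 = 2.08456 ≈ 2.0846 bits

These are NOT equal (difference: 0.8410 bits). KL divergence is asymmetric: D_KL(P||Q) ≠ D_KL(Q||P) in general.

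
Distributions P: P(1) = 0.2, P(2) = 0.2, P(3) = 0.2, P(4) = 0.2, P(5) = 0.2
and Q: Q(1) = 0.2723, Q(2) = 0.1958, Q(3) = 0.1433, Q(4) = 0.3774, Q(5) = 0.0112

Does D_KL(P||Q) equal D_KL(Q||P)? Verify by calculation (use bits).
D_KL(P||Q) = 0.6617 bits, D_KL(Q||P) = 0.3455 bits. No — D_KL(P||Q) ≠ D_KL(Q||P) for this pair.

D_KL(P||Q) = Σ P(x) log₂(P(x)/Q(x))

Computing term by term:
  P(1)·log₂(P(1)/Q(1)) = 0.2·log₂(0.2/0.2723) = -0.08904
  P(2)·log₂(P(2)/Q(2)) = 0.2·log₂(0.2/0.1958) = 0.00612
  P(3)·log₂(P(3)/Q(3)) = 0.2·log₂(0.2/0.1433) = 0.09619
  P(4)·log₂(P(4)/Q(4)) = 0.2·log₂(0.2/0.3774) = -0.18322
  P(5)·log₂(P(5)/Q(5)) = 0.2·log₂(0.2/0.0112) = 0.83169

D_KL(P||Q) = -0.08904 + 0.00612 + 0.09619 - 0.18322 + 0.83169 = 0.66174 ≈ 0.6617 bits

D_KL(Q||P) = Σ Q(x) log₂(Q(x)/P(x))

Computing term by term:
  Q(1)·log₂(Q(1)/P(1)) = 0.2723·log₂(0.2723/0.2) = 0.12123
  Q(2)·log₂(Q(2)/P(2)) = 0.1958·log₂(0.1958/0.2) = -0.00600
  Q(3)·log₂(Q(3)/P(3)) = 0.1433·log₂(0.1433/0.2) = -0.06892
  Q(4)·log₂(Q(4)/P(4)) = 0.3774·log₂(0.3774/0.2) = 0.34573
  Q(5)·log₂(Q(5)/P(5)) = 0.0112·log₂(0.0112/0.2) = -0.04657

D_KL(Q||P) = 0.12123 - 0.00600 - 0.06892 + 0.34573 - 0.04657 = 0.34547 ≈ 0.3455 bits

These are NOT equal (difference: 0.3162 bits). KL divergence is asymmetric: D_KL(P||Q) ≠ D_KL(Q||P) in general.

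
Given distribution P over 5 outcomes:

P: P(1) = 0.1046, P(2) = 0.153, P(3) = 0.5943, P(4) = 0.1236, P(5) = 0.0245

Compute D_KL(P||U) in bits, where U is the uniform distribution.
0.6168 bits

U(i) = 1/5 for all i

D_KL(P||U) = Σ P(x) log₂(P(x) / (1/5))
           = Σ P(x) log₂(P(x)) + log₂(5)
           = log₂(5) - H(P)

H(P) = -Σ P(x) log₂(P(x)):
  -P(1)·log₂(P(1)) = -(0.1046)·log₂(0.1046) = 0.34069
  -P(2)·log₂(P(2)) = -(0.153)·log₂(0.153) = 0.41438
  -P(3)·log₂(P(3)) = -(0.5943)·log₂(0.5943) = 0.44616
  -P(4)·log₂(P(4)) = -(0.1236)·log₂(0.1236) = 0.37281
  -P(5)·log₂(P(5)) = -(0.0245)·log₂(0.0245) = 0.13110
H(P) = 0.34069 + 0.41438 + 0.44616 + 0.37281 + 0.13110 = 1.70514 bits

log₂(5) = 2.32193 bits

D_KL(P||U) = 2.32193 - 1.70514 = 0.61679 ≈ 0.6168 bits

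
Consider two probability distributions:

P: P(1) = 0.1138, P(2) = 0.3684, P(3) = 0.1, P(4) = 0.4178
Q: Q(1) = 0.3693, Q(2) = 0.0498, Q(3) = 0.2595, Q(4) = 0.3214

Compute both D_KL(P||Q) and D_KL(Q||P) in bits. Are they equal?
D_KL(P||Q) = 0.8909 bits, D_KL(Q||P) = 0.7188 bits. No, they are not equal.

D_KL(P||Q) = Σ P(x) log₂(P(x)/Q(x))

Computing term by term:
  P(1)·log₂(P(1)/Q(1)) = 0.1138·log₂(0.1138/0.3693) = -0.19327
  P(2)·log₂(P(2)/Q(2)) = 0.3684·log₂(0.3684/0.0498) = 1.06359
  P(3)·log₂(P(3)/Q(3)) = 0.1·log₂(0.1/0.2595) = -0.13757
  P(4)·log₂(P(4)/Q(4)) = 0.4178·log₂(0.4178/0.3214) = 0.15811

D_KL(P||Q) = -0.19327 + 1.06359 - 0.13757 + 0.15811 = 0.89086 ≈ 0.8909 bits

D_KL(Q||P) = Σ Q(x) log₂(Q(x)/P(x))

Computing term by term:
  Q(1)·log₂(Q(1)/P(1)) = 0.3693·log₂(0.3693/0.1138) = 0.62718
  Q(2)·log₂(Q(2)/P(2)) = 0.0498·log₂(0.0498/0.3684) = -0.14378
  Q(3)·log₂(Q(3)/P(3)) = 0.2595·log₂(0.2595/0.1) = 0.35700
  Q(4)·log₂(Q(4)/P(4)) = 0.3214·log₂(0.3214/0.4178) = -0.12163

D_KL(Q||P) = 0.62718 - 0.14378 + 0.35700 - 0.12163 = 0.71877 ≈ 0.7188 bits

These are NOT equal (difference: 0.1721 bits). KL divergence is asymmetric: D_KL(P||Q) ≠ D_KL(Q||P) in general.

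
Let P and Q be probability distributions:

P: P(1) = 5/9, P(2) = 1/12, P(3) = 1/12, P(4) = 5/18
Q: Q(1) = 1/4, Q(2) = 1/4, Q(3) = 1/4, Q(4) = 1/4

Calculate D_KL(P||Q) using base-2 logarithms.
0.4181 bits

D_KL(P||Q) = Σ P(x) log₂(P(x)/Q(x))

Computing term by term:
  P(1)·log₂(P(1)/Q(1)) = (5/9)·log₂((5/9)/(1/4)) = 0.64000
  P(2)·log₂(P(2)/Q(2)) = (1/12)·log₂((1/12)/(1/4)) = -0.13208
  P(3)·log₂(P(3)/Q(3)) = (1/12)·log₂((1/12)/(1/4)) = -0.13208
  P(4)·log₂(P(4)/Q(4)) = (5/18)·log₂((5/18)/(1/4)) = 0.04222

D_KL(P||Q) = 0.64000 - 0.13208 - 0.13208 + 0.04222 = 0.41806 ≈ 0.4181 bits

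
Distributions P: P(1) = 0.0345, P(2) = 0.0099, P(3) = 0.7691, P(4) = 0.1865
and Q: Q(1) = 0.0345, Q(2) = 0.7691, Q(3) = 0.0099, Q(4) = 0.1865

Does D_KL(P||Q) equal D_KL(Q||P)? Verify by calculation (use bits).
D_KL(P||Q) = 4.7675 bits, D_KL(Q||P) = 4.7675 bits. Yes — for this pair D_KL(P||Q) = D_KL(Q||P).

D_KL(P||Q) = Σ P(x) log₂(P(x)/Q(x))

Computing term by term:
  P(1)·log₂(P(1)/Q(1)) = 0.0345·log₂(0.0345/0.0345) = 0.00000
  P(2)·log₂(P(2)/Q(2)) = 0.0099·log₂(0.0099/0.7691) = -0.06217
  P(3)·log₂(P(3)/Q(3)) = 0.7691·log₂(0.7691/0.0099) = 4.82964
  P(4)·log₂(P(4)/Q(4)) = 0.1865·log₂(0.1865/0.1865) = 0.00000

D_KL(P||Q) = 0.00000 - 0.06217 + 4.82964 + 0.00000 = 4.76747 ≈ 4.7675 bits

D_KL(Q||P) = Σ Q(x) log₂(Q(x)/P(x))

Computing term by term:
  Q(1)·log₂(Q(1)/P(1)) = 0.0345·log₂(0.0345/0.0345) = 0.00000
  Q(2)·log₂(Q(2)/P(2)) = 0.7691·log₂(0.7691/0.0099) = 4.82964
  Q(3)·log₂(Q(3)/P(3)) = 0.0099·log₂(0.0099/0.7691) = -0.06217
  Q(4)·log₂(Q(4)/P(4)) = 0.1865·log₂(0.1865/0.1865) = 0.00000

D_KL(Q||P) = 0.00000 + 4.82964 - 0.06217 + 0.00000 = 4.76747 ≈ 4.7675 bits

These ARE equal here. Q is P with outcomes relabeled (Q(2) = P(3), Q(3) = P(2)) by a relabeling that is its own inverse, so the two sums contain exactly the same terms in a different order. This is a special case — KL divergence is not symmetric in general: D_KL(P||Q) ≠ D_KL(Q||P) for most P, Q.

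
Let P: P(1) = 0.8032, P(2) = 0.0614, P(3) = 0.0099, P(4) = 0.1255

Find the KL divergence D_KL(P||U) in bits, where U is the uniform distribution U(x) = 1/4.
1.0572 bits

U(i) = 1/4 for all i

D_KL(P||U) = Σ P(x) log₂(P(x) / (1/4))
           = Σ P(x) log₂(P(x)) + log₂(4)
           = log₂(4) - H(P)

H(P) = -Σ P(x) log₂(P(x)):
  -P(1)·log₂(P(1)) = -(0.8032)·log₂(0.8032) = 0.25395
  -P(2)·log₂(P(2)) = -(0.0614)·log₂(0.0614) = 0.24717
  -P(3)·log₂(P(3)) = -(0.0099)·log₂(0.0099) = 0.06592
  -P(4)·log₂(P(4)) = -(0.1255)·log₂(0.1255) = 0.37578
H(P) = 0.25395 + 0.24717 + 0.06592 + 0.37578 = 0.94282 bits

log₂(4) = 2.00000 bits

D_KL(P||U) = 2.00000 - 0.94282 = 1.05718 ≈ 1.0572 bits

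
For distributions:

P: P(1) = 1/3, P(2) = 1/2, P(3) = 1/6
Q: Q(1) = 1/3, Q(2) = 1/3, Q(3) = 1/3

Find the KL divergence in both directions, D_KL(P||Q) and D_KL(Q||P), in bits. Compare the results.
D_KL(P||Q) = 0.1258 bits, D_KL(Q||P) = 0.1383 bits. D_KL(Q||P) is larger than D_KL(P||Q) by 0.0125 bits; the two directions differ.

D_KL(P||Q) = Σ P(x) log₂(P(x)/Q(x))

Computing term by term:
  P(1)·log₂(P(1)/Q(1)) = (1/3)·log₂((1/3)/(1/3)) = 0.00000
  P(2)·log₂(P(2)/Q(2)) = (1/2)·log₂((1/2)/(1/3)) = 0.29248
  P(3)·log₂(P(3)/Q(3)) = (1/6)·log₂((1/6)/(1/3)) = -0.16667

D_KL(P||Q) = 0.00000 + 0.29248 - 0.16667 = 0.12581 ≈ 0.1258 bits

D_KL(Q||P) = Σ Q(x) log₂(Q(x)/P(x))

Computing term by term:
  Q(1)·log₂(Q(1)/P(1)) = (1/3)·log₂((1/3)/(1/3)) = 0.00000
  Q(2)·log₂(Q(2)/P(2)) = (1/3)·log₂((1/3)/(1/2)) = -0.19499
  Q(3)·log₂(Q(3)/P(3)) = (1/3)·log₂((1/3)/(1/6)) = 0.33333

D_KL(Q||P) = 0.00000 - 0.19499 + 0.33333 = 0.13834 ≈ 0.1383 bits

These are NOT equal (difference: 0.0125 bits). KL divergence is asymmetric: D_KL(P||Q) ≠ D_KL(Q||P) in general.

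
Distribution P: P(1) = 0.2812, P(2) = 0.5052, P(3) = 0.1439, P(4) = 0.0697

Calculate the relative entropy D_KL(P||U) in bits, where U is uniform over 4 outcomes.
0.3173 bits

U(i) = 1/4 for all i

D_KL(P||U) = Σ P(x) log₂(P(x) / (1/4))
           = Σ P(x) log₂(P(x)) + log₂(4)
           = log₂(4) - H(P)

H(P) = -Σ P(x) log₂(P(x)):
  -P(1)·log₂(P(1)) = -(0.2812)·log₂(0.2812) = 0.51469
  -P(2)·log₂(P(2)) = -(0.5052)·log₂(0.5052) = 0.49766
  -P(3)·log₂(P(3)) = -(0.1439)·log₂(0.1439) = 0.40247
  -P(4)·log₂(P(4)) = -(0.0697)·log₂(0.0697) = 0.26784
H(P) = 0.51469 + 0.49766 + 0.40247 + 0.26784 = 1.68266 bits

log₂(4) = 2.00000 bits

D_KL(P||U) = 2.00000 - 1.68266 = 0.31734 ≈ 0.3173 bits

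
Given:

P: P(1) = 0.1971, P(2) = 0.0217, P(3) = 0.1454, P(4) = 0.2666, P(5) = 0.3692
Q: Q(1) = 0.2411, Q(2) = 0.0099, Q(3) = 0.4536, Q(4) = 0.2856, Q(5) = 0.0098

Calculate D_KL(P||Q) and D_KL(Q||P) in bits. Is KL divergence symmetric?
D_KL(P||Q) = 1.6351 bits, D_KL(Q||P) = 0.7805 bits. No, KL divergence is not symmetric.

D_KL(P||Q) = Σ P(x) log₂(P(x)/Q(x))

Computing term by term:
  P(1)·log₂(P(1)/Q(1)) = 0.1971·log₂(0.1971/0.2411) = -0.05730
  P(2)·log₂(P(2)/Q(2)) = 0.0217·log₂(0.0217/0.0099) = 0.02457
  P(3)·log₂(P(3)/Q(3)) = 0.1454·log₂(0.1454/0.4536) = -0.23866
  P(4)·log₂(P(4)/Q(4)) = 0.2666·log₂(0.2666/0.2856) = -0.02648
  P(5)·log₂(P(5)/Q(5)) = 0.3692·log₂(0.3692/0.0098) = 1.93294

D_KL(P||Q) = -0.05730 + 0.02457 - 0.23866 - 0.02648 + 1.93294 = 1.63507 ≈ 1.6351 bits

D_KL(Q||P) = Σ Q(x) log₂(Q(x)/P(x))

Computing term by term:
  Q(1)·log₂(Q(1)/P(1)) = 0.2411·log₂(0.2411/0.1971) = 0.07009
  Q(2)·log₂(Q(2)/P(2)) = 0.0099·log₂(0.0099/0.0217) = -0.01121
  Q(3)·log₂(Q(3)/P(3)) = 0.4536·log₂(0.4536/0.1454) = 0.74454
  Q(4)·log₂(Q(4)/P(4)) = 0.2856·log₂(0.2856/0.2666) = 0.02837
  Q(5)·log₂(Q(5)/P(5)) = 0.0098·log₂(0.0098/0.3692) = -0.05131

D_KL(Q||P) = 0.07009 - 0.01121 + 0.74454 + 0.02837 - 0.05131 = 0.78048 ≈ 0.7805 bits

These are NOT equal (difference: 0.8546 bits). KL divergence is asymmetric: D_KL(P||Q) ≠ D_KL(Q||P) in general.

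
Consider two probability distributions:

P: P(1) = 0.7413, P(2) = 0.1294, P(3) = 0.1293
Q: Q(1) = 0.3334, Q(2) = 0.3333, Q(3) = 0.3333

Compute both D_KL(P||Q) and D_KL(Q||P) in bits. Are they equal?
D_KL(P||Q) = 0.5013 bits, D_KL(Q||P) = 0.5259 bits. No, they are not equal.

D_KL(P||Q) = Σ P(x) log₂(P(x)/Q(x))

Computing term by term:
  P(1)·log₂(P(1)/Q(1)) = 0.7413·log₂(0.7413/0.3334) = 0.85457
  P(2)·log₂(P(2)/Q(2)) = 0.1294·log₂(0.1294/0.3333) = -0.17663
  P(3)·log₂(P(3)/Q(3)) = 0.1293·log₂(0.1293/0.3333) = -0.17664

D_KL(P||Q) = 0.85457 - 0.17663 - 0.17664 = 0.50130 ≈ 0.5013 bits

D_KL(Q||P) = Σ Q(x) log₂(Q(x)/P(x))

Computing term by term:
  Q(1)·log₂(Q(1)/P(1)) = 0.3334·log₂(0.3334/0.7413) = -0.38434
  Q(2)·log₂(Q(2)/P(2)) = 0.3333·log₂(0.3333/0.1294) = 0.45495
  Q(3)·log₂(Q(3)/P(3)) = 0.3333·log₂(0.3333/0.1293) = 0.45532

D_KL(Q||P) = -0.38434 + 0.45495 + 0.45532 = 0.52593 ≈ 0.5259 bits

These are NOT equal (difference: 0.0246 bits). KL divergence is asymmetric: D_KL(P||Q) ≠ D_KL(Q||P) in general.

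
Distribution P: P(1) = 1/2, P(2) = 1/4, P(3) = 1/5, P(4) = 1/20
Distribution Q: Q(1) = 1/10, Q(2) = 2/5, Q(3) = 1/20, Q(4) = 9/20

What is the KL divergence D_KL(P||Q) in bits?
1.2329 bits

D_KL(P||Q) = Σ P(x) log₂(P(x)/Q(x))

Computing term by term:
  P(1)·log₂(P(1)/Q(1)) = (1/2)·log₂((1/2)/(1/10)) = 1.16096
  P(2)·log₂(P(2)/Q(2)) = (1/4)·log₂((1/4)/(2/5)) = -0.16952
  P(3)·log₂(P(3)/Q(3)) = (1/5)·log₂((1/5)/(1/20)) = 0.40000
  P(4)·log₂(P(4)/Q(4)) = (1/20)·log₂((1/20)/(9/20)) = -0.15850

D_KL(P||Q) = 1.16096 - 0.16952 + 0.40000 - 0.15850 = 1.23294 ≈ 1.2329 bits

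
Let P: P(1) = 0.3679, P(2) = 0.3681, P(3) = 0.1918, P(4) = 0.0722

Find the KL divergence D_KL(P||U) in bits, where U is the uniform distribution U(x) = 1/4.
0.2078 bits

U(i) = 1/4 for all i

D_KL(P||U) = Σ P(x) log₂(P(x) / (1/4))
           = Σ P(x) log₂(P(x)) + log₂(4)
           = log₂(4) - H(P)

H(P) = -Σ P(x) log₂(P(x)):
  -P(1)·log₂(P(1)) = -(0.3679)·log₂(0.3679) = 0.53074
  -P(2)·log₂(P(2)) = -(0.3681)·log₂(0.3681) = 0.53074
  -P(3)·log₂(P(3)) = -(0.1918)·log₂(0.1918) = 0.45693
  -P(4)·log₂(P(4)) = -(0.0722)·log₂(0.0722) = 0.27377
H(P) = 0.53074 + 0.53074 + 0.45693 + 0.27377 = 1.79218 bits

log₂(4) = 2.00000 bits

D_KL(P||U) = 2.00000 - 1.79218 = 0.20782 ≈ 0.2078 bits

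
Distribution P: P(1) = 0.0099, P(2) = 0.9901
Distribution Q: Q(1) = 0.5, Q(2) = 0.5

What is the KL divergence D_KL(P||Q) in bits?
0.9199 bits

D_KL(P||Q) = Σ P(x) log₂(P(x)/Q(x))

Computing term by term:
  P(1)·log₂(P(1)/Q(1)) = 0.0099·log₂(0.0099/0.5) = -0.05602
  P(2)·log₂(P(2)/Q(2)) = 0.9901·log₂(0.9901/0.5) = 0.97589

D_KL(P||Q) = -0.05602 + 0.97589 = 0.91987 ≈ 0.9199 bits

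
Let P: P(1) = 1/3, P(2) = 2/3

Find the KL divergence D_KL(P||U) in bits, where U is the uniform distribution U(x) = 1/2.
0.0817 bits

U(i) = 1/2 for all i

D_KL(P||U) = Σ P(x) log₂(P(x) / (1/2))
           = Σ P(x) log₂(P(x)) + log₂(2)
           = log₂(2) - H(P)

H(P) = -Σ P(x) log₂(P(x)):
  -P(1)·log₂(P(1)) = -(1/3)·log₂(1/3) = 0.52832
  -P(2)·log₂(P(2)) = -(2/3)·log₂(2/3) = 0.38998
H(P) = 0.52832 + 0.38998 = 0.91830 bits

log₂(2) = 1.00000 bits

D_KL(P||U) = 1.00000 - 0.91830 = 0.08170 ≈ 0.0817 bits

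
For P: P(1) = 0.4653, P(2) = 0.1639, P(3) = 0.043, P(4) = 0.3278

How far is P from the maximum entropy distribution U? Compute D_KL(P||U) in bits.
0.3361 bits

U(i) = 1/4 for all i

D_KL(P||U) = Σ P(x) log₂(P(x) / (1/4))
           = Σ P(x) log₂(P(x)) + log₂(4)
           = log₂(4) - H(P)

H(P) = -Σ P(x) log₂(P(x)):
  -P(1)·log₂(P(1)) = -(0.4653)·log₂(0.4653) = 0.51358
  -P(2)·log₂(P(2)) = -(0.1639)·log₂(0.1639) = 0.42763
  -P(3)·log₂(P(3)) = -(0.043)·log₂(0.043) = 0.19520
  -P(4)·log₂(P(4)) = -(0.3278)·log₂(0.3278) = 0.52747
H(P) = 0.51358 + 0.42763 + 0.19520 + 0.52747 = 1.66388 bits

log₂(4) = 2.00000 bits

D_KL(P||U) = 2.00000 - 1.66388 = 0.33612 ≈ 0.3361 bits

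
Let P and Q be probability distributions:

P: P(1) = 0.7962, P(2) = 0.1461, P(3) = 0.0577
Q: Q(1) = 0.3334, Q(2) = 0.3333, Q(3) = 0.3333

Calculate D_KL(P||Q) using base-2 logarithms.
0.6801 bits

D_KL(P||Q) = Σ P(x) log₂(P(x)/Q(x))

Computing term by term:
  P(1)·log₂(P(1)/Q(1)) = 0.7962·log₂(0.7962/0.3334) = 0.99993
  P(2)·log₂(P(2)/Q(2)) = 0.1461·log₂(0.1461/0.3333) = -0.17384
  P(3)·log₂(P(3)/Q(3)) = 0.0577·log₂(0.0577/0.3333) = -0.14599

D_KL(P||Q) = 0.99993 - 0.17384 - 0.14599 = 0.68010 ≈ 0.6801 bits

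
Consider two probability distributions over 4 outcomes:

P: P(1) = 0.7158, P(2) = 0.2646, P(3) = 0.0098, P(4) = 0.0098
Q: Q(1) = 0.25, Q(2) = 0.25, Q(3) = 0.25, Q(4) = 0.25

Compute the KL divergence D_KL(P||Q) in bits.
1.0164 bits

D_KL(P||Q) = Σ P(x) log₂(P(x)/Q(x))

Computing term by term:
  P(1)·log₂(P(1)/Q(1)) = 0.7158·log₂(0.7158/0.25) = 1.08632
  P(2)·log₂(P(2)/Q(2)) = 0.2646·log₂(0.2646/0.25) = 0.02167
  P(3)·log₂(P(3)/Q(3)) = 0.0098·log₂(0.0098/0.25) = -0.04580
  P(4)·log₂(P(4)/Q(4)) = 0.0098·log₂(0.0098/0.25) = -0.04580

D_KL(P||Q) = 1.08632 + 0.02167 - 0.04580 - 0.04580 = 1.01639 ≈ 1.0164 bits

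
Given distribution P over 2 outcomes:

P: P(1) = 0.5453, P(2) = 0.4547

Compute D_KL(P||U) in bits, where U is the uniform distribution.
0.0059 bits

U(i) = 1/2 for all i

D_KL(P||U) = Σ P(x) log₂(P(x) / (1/2))
           = Σ P(x) log₂(P(x)) + log₂(2)
           = log₂(2) - H(P)

H(P) = -Σ P(x) log₂(P(x)):
  -P(1)·log₂(P(1)) = -(0.5453)·log₂(0.5453) = 0.47707
  -P(2)·log₂(P(2)) = -(0.4547)·log₂(0.4547) = 0.51700
H(P) = 0.47707 + 0.51700 = 0.99407 bits

log₂(2) = 1.00000 bits

D_KL(P||U) = 1.00000 - 0.99407 = 0.00593 ≈ 0.0059 bits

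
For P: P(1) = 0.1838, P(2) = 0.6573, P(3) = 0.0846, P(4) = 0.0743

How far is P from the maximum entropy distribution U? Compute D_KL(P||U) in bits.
0.5728 bits

U(i) = 1/4 for all i

D_KL(P||U) = Σ P(x) log₂(P(x) / (1/4))
           = Σ P(x) log₂(P(x)) + log₂(4)
           = log₂(4) - H(P)

H(P) = -Σ P(x) log₂(P(x)):
  -P(1)·log₂(P(1)) = -(0.1838)·log₂(0.1838) = 0.44917
  -P(2)·log₂(P(2)) = -(0.6573)·log₂(0.6573) = 0.39791
  -P(3)·log₂(P(3)) = -(0.0846)·log₂(0.0846) = 0.30145
  -P(4)·log₂(P(4)) = -(0.0743)·log₂(0.0743) = 0.27866
H(P) = 0.44917 + 0.39791 + 0.30145 + 0.27866 = 1.42719 bits

log₂(4) = 2.00000 bits

D_KL(P||U) = 2.00000 - 1.42719 = 0.57281 ≈ 0.5728 bits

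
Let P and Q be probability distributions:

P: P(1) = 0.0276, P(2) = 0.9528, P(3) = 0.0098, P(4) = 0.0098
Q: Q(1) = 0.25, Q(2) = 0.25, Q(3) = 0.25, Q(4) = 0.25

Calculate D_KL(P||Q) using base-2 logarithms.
1.6598 bits

D_KL(P||Q) = Σ P(x) log₂(P(x)/Q(x))

Computing term by term:
  P(1)·log₂(P(1)/Q(1)) = 0.0276·log₂(0.0276/0.25) = -0.08775
  P(2)·log₂(P(2)/Q(2)) = 0.9528·log₂(0.9528/0.25) = 1.83914
  P(3)·log₂(P(3)/Q(3)) = 0.0098·log₂(0.0098/0.25) = -0.04580
  P(4)·log₂(P(4)/Q(4)) = 0.0098·log₂(0.0098/0.25) = -0.04580

D_KL(P||Q) = -0.08775 + 1.83914 - 0.04580 - 0.04580 = 1.65979 ≈ 1.6598 bits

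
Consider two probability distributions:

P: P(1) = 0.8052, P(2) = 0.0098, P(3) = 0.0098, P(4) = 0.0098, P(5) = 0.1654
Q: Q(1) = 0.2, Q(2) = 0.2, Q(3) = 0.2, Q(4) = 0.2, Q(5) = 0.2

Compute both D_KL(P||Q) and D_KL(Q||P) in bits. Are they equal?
D_KL(P||Q) = 1.4447 bits, D_KL(Q||P) = 2.2636 bits. No, they are not equal.

D_KL(P||Q) = Σ P(x) log₂(P(x)/Q(x))

Computing term by term:
  P(1)·log₂(P(1)/Q(1)) = 0.8052·log₂(0.8052/0.2) = 1.61793
  P(2)·log₂(P(2)/Q(2)) = 0.0098·log₂(0.0098/0.2) = -0.04264
  P(3)·log₂(P(3)/Q(3)) = 0.0098·log₂(0.0098/0.2) = -0.04264
  P(4)·log₂(P(4)/Q(4)) = 0.0098·log₂(0.0098/0.2) = -0.04264
  P(5)·log₂(P(5)/Q(5)) = 0.1654·log₂(0.1654/0.2) = -0.04533

D_KL(P||Q) = 1.61793 - 0.04264 - 0.04264 - 0.04264 - 0.04533 = 1.44468 ≈ 1.4447 bits

D_KL(Q||P) = Σ Q(x) log₂(Q(x)/P(x))

Computing term by term:
  Q(1)·log₂(Q(1)/P(1)) = 0.2·log₂(0.2/0.8052) = -0.40187
  Q(2)·log₂(Q(2)/P(2)) = 0.2·log₂(0.2/0.0098) = 0.87021
  Q(3)·log₂(Q(3)/P(3)) = 0.2·log₂(0.2/0.0098) = 0.87021
  Q(4)·log₂(Q(4)/P(4)) = 0.2·log₂(0.2/0.0098) = 0.87021
  Q(5)·log₂(Q(5)/P(5)) = 0.2·log₂(0.2/0.1654) = 0.05481

D_KL(Q||P) = -0.40187 + 0.87021 + 0.87021 + 0.87021 + 0.05481 = 2.26357 ≈ 2.2636 bits

These are NOT equal (difference: 0.8189 bits). KL divergence is asymmetric: D_KL(P||Q) ≠ D_KL(Q||P) in general.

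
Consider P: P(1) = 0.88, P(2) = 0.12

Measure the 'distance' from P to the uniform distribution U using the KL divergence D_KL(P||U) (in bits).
0.4706 bits

U(i) = 1/2 for all i

D_KL(P||U) = Σ P(x) log₂(P(x) / (1/2))
           = Σ P(x) log₂(P(x)) + log₂(2)
           = log₂(2) - H(P)

H(P) = -Σ P(x) log₂(P(x)):
  -P(1)·log₂(P(1)) = -(0.88)·log₂(0.88) = 0.16229
  -P(2)·log₂(P(2)) = -(0.12)·log₂(0.12) = 0.36707
H(P) = 0.16229 + 0.36707 = 0.52936 bits

log₂(2) = 1.00000 bits

D_KL(P||U) = 1.00000 - 0.52936 = 0.47064 ≈ 0.4706 bits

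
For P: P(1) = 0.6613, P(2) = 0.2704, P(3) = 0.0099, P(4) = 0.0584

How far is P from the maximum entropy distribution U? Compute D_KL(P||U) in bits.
0.7900 bits

U(i) = 1/4 for all i

D_KL(P||U) = Σ P(x) log₂(P(x) / (1/4))
           = Σ P(x) log₂(P(x)) + log₂(4)
           = log₂(4) - H(P)

H(P) = -Σ P(x) log₂(P(x)):
  -P(1)·log₂(P(1)) = -(0.6613)·log₂(0.6613) = 0.39455
  -P(2)·log₂(P(2)) = -(0.2704)·log₂(0.2704) = 0.51020
  -P(3)·log₂(P(3)) = -(0.0099)·log₂(0.0099) = 0.06592
  -P(4)·log₂(P(4)) = -(0.0584)·log₂(0.0584) = 0.23932
H(P) = 0.39455 + 0.51020 + 0.06592 + 0.23932 = 1.20999 bits

log₂(4) = 2.00000 bits

D_KL(P||U) = 2.00000 - 1.20999 = 0.79001 ≈ 0.7900 bits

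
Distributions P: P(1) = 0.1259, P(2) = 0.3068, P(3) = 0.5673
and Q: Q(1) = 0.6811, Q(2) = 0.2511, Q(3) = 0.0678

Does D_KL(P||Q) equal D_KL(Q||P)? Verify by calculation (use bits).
D_KL(P||Q) = 1.5207 bits, D_KL(Q||P) = 1.3785 bits. No — D_KL(P||Q) ≠ D_KL(Q||P) for this pair.

D_KL(P||Q) = Σ P(x) log₂(P(x)/Q(x))

Computing term by term:
  P(1)·log₂(P(1)/Q(1)) = 0.1259·log₂(0.1259/0.6811) = -0.30664
  P(2)·log₂(P(2)/Q(2)) = 0.3068·log₂(0.3068/0.2511) = 0.08868
  P(3)·log₂(P(3)/Q(3)) = 0.5673·log₂(0.5673/0.0678) = 1.73864

D_KL(P||Q) = -0.30664 + 0.08868 + 1.73864 = 1.52068 ≈ 1.5207 bits

D_KL(Q||P) = Σ Q(x) log₂(Q(x)/P(x))

Computing term by term:
  Q(1)·log₂(Q(1)/P(1)) = 0.6811·log₂(0.6811/0.1259) = 1.65888
  Q(2)·log₂(Q(2)/P(2)) = 0.2511·log₂(0.2511/0.3068) = -0.07258
  Q(3)·log₂(Q(3)/P(3)) = 0.0678·log₂(0.0678/0.5673) = -0.20779

D_KL(Q||P) = 1.65888 - 0.07258 - 0.20779 = 1.37851 ≈ 1.3785 bits

These are NOT equal (difference: 0.1422 bits). KL divergence is asymmetric: D_KL(P||Q) ≠ D_KL(Q||P) in general.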